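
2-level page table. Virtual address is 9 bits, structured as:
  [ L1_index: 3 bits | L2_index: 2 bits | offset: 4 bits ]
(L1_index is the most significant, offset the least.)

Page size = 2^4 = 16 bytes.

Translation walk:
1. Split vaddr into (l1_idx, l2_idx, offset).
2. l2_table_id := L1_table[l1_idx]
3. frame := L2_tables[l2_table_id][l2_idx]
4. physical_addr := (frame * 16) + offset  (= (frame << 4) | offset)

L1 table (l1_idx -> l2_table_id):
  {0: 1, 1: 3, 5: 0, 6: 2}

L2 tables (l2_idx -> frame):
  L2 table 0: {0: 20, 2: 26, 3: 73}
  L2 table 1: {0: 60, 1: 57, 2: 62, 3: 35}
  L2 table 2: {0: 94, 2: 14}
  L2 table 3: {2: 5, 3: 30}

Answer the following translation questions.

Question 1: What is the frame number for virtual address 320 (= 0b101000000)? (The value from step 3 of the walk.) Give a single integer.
Answer: 20

Derivation:
vaddr = 320: l1_idx=5, l2_idx=0
L1[5] = 0; L2[0][0] = 20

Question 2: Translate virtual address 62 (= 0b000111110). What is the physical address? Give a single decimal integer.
vaddr = 62 = 0b000111110
Split: l1_idx=0, l2_idx=3, offset=14
L1[0] = 1
L2[1][3] = 35
paddr = 35 * 16 + 14 = 574

Answer: 574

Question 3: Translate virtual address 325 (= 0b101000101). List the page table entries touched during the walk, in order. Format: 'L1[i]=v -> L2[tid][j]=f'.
vaddr = 325 = 0b101000101
Split: l1_idx=5, l2_idx=0, offset=5

Answer: L1[5]=0 -> L2[0][0]=20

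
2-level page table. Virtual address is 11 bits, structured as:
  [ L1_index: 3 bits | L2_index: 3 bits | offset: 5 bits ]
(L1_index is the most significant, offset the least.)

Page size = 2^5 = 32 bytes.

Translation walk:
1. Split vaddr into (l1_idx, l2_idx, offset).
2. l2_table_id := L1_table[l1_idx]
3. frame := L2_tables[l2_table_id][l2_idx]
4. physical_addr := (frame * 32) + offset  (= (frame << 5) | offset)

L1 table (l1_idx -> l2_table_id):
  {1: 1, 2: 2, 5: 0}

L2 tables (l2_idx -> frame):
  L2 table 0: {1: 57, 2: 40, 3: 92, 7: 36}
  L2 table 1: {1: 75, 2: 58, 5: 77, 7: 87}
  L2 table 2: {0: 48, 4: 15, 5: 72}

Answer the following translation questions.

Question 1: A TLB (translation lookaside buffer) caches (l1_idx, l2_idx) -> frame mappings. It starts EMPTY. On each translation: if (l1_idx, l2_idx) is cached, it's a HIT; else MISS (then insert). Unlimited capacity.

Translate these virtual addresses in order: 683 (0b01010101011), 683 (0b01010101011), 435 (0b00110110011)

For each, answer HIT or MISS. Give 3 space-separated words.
vaddr=683: (2,5) not in TLB -> MISS, insert
vaddr=683: (2,5) in TLB -> HIT
vaddr=435: (1,5) not in TLB -> MISS, insert

Answer: MISS HIT MISS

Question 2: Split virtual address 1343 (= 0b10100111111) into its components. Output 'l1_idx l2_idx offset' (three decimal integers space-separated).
vaddr = 1343 = 0b10100111111
  top 3 bits -> l1_idx = 5
  next 3 bits -> l2_idx = 1
  bottom 5 bits -> offset = 31

Answer: 5 1 31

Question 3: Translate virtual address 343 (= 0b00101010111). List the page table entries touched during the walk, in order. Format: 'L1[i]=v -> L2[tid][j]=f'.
Answer: L1[1]=1 -> L2[1][2]=58

Derivation:
vaddr = 343 = 0b00101010111
Split: l1_idx=1, l2_idx=2, offset=23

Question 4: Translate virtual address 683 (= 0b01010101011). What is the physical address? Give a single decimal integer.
vaddr = 683 = 0b01010101011
Split: l1_idx=2, l2_idx=5, offset=11
L1[2] = 2
L2[2][5] = 72
paddr = 72 * 32 + 11 = 2315

Answer: 2315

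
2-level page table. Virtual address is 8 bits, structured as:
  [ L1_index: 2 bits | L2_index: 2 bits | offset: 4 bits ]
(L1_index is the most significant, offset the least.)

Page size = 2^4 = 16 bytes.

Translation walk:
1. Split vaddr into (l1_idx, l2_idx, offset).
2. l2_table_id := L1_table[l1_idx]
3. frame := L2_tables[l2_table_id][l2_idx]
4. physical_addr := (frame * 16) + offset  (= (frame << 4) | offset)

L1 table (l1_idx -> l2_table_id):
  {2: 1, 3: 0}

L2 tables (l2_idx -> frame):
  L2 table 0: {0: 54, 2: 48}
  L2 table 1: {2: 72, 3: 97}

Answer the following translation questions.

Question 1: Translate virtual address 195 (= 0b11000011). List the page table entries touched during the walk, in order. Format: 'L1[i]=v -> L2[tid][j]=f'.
Answer: L1[3]=0 -> L2[0][0]=54

Derivation:
vaddr = 195 = 0b11000011
Split: l1_idx=3, l2_idx=0, offset=3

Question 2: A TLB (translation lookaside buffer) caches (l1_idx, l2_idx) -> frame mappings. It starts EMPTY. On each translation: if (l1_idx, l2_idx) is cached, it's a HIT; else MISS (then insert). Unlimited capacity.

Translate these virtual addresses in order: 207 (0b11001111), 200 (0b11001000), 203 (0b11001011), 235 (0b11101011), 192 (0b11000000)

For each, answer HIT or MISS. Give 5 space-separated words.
Answer: MISS HIT HIT MISS HIT

Derivation:
vaddr=207: (3,0) not in TLB -> MISS, insert
vaddr=200: (3,0) in TLB -> HIT
vaddr=203: (3,0) in TLB -> HIT
vaddr=235: (3,2) not in TLB -> MISS, insert
vaddr=192: (3,0) in TLB -> HIT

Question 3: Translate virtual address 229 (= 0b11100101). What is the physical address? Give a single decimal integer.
Answer: 773

Derivation:
vaddr = 229 = 0b11100101
Split: l1_idx=3, l2_idx=2, offset=5
L1[3] = 0
L2[0][2] = 48
paddr = 48 * 16 + 5 = 773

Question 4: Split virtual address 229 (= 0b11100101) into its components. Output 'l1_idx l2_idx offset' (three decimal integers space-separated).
vaddr = 229 = 0b11100101
  top 2 bits -> l1_idx = 3
  next 2 bits -> l2_idx = 2
  bottom 4 bits -> offset = 5

Answer: 3 2 5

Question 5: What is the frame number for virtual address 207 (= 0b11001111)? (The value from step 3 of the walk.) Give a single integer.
Answer: 54

Derivation:
vaddr = 207: l1_idx=3, l2_idx=0
L1[3] = 0; L2[0][0] = 54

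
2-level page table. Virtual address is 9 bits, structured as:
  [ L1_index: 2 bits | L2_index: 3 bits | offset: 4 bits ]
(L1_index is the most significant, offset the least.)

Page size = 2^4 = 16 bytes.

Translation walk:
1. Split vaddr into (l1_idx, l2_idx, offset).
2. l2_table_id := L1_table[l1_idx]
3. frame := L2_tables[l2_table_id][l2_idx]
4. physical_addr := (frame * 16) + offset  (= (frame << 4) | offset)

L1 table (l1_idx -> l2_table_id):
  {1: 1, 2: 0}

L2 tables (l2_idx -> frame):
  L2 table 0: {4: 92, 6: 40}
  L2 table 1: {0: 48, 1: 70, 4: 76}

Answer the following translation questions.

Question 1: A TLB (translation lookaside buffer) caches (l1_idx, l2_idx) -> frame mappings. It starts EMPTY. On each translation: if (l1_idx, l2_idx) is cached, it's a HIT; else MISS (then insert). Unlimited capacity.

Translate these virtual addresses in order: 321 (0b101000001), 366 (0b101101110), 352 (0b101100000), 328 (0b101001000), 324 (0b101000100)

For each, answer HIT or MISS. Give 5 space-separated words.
Answer: MISS MISS HIT HIT HIT

Derivation:
vaddr=321: (2,4) not in TLB -> MISS, insert
vaddr=366: (2,6) not in TLB -> MISS, insert
vaddr=352: (2,6) in TLB -> HIT
vaddr=328: (2,4) in TLB -> HIT
vaddr=324: (2,4) in TLB -> HIT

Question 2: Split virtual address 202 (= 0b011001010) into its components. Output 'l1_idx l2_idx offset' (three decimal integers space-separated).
vaddr = 202 = 0b011001010
  top 2 bits -> l1_idx = 1
  next 3 bits -> l2_idx = 4
  bottom 4 bits -> offset = 10

Answer: 1 4 10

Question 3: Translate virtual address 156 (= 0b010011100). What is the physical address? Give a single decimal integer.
Answer: 1132

Derivation:
vaddr = 156 = 0b010011100
Split: l1_idx=1, l2_idx=1, offset=12
L1[1] = 1
L2[1][1] = 70
paddr = 70 * 16 + 12 = 1132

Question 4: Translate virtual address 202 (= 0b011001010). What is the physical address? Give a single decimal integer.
vaddr = 202 = 0b011001010
Split: l1_idx=1, l2_idx=4, offset=10
L1[1] = 1
L2[1][4] = 76
paddr = 76 * 16 + 10 = 1226

Answer: 1226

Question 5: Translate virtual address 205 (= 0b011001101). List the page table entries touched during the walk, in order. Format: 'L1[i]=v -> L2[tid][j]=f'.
vaddr = 205 = 0b011001101
Split: l1_idx=1, l2_idx=4, offset=13

Answer: L1[1]=1 -> L2[1][4]=76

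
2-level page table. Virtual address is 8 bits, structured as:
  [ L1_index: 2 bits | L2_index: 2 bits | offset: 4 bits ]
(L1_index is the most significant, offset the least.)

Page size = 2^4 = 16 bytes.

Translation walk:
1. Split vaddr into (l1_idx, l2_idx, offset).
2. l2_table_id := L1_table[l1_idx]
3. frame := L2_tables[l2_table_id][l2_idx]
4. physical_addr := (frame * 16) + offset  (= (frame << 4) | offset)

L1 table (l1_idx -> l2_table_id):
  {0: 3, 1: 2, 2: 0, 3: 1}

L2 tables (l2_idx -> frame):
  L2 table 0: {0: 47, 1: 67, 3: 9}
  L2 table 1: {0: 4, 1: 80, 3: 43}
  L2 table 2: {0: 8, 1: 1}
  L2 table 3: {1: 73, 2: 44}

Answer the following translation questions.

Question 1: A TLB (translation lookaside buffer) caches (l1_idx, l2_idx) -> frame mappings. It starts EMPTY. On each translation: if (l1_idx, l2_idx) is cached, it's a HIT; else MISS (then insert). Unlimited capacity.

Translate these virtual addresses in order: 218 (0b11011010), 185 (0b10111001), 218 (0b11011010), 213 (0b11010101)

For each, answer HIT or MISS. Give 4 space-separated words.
Answer: MISS MISS HIT HIT

Derivation:
vaddr=218: (3,1) not in TLB -> MISS, insert
vaddr=185: (2,3) not in TLB -> MISS, insert
vaddr=218: (3,1) in TLB -> HIT
vaddr=213: (3,1) in TLB -> HIT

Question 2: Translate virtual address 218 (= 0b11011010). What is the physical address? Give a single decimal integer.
vaddr = 218 = 0b11011010
Split: l1_idx=3, l2_idx=1, offset=10
L1[3] = 1
L2[1][1] = 80
paddr = 80 * 16 + 10 = 1290

Answer: 1290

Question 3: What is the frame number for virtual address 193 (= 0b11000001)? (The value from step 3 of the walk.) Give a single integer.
vaddr = 193: l1_idx=3, l2_idx=0
L1[3] = 1; L2[1][0] = 4

Answer: 4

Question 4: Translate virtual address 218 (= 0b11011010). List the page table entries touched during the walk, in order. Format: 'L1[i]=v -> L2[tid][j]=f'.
vaddr = 218 = 0b11011010
Split: l1_idx=3, l2_idx=1, offset=10

Answer: L1[3]=1 -> L2[1][1]=80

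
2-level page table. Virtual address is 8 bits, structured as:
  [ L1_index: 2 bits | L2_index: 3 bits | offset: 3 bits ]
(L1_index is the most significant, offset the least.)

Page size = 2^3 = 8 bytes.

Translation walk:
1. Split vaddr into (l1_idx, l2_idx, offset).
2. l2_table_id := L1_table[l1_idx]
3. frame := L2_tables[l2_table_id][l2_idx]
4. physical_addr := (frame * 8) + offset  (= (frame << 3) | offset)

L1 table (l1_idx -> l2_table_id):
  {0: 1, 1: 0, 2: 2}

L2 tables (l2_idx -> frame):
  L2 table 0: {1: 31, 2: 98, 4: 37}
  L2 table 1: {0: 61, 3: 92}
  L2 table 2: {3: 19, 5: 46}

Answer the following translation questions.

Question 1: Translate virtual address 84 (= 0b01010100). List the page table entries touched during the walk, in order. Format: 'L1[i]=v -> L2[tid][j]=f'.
vaddr = 84 = 0b01010100
Split: l1_idx=1, l2_idx=2, offset=4

Answer: L1[1]=0 -> L2[0][2]=98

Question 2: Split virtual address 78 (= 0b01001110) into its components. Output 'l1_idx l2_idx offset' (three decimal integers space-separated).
Answer: 1 1 6

Derivation:
vaddr = 78 = 0b01001110
  top 2 bits -> l1_idx = 1
  next 3 bits -> l2_idx = 1
  bottom 3 bits -> offset = 6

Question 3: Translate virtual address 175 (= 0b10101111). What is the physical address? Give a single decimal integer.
Answer: 375

Derivation:
vaddr = 175 = 0b10101111
Split: l1_idx=2, l2_idx=5, offset=7
L1[2] = 2
L2[2][5] = 46
paddr = 46 * 8 + 7 = 375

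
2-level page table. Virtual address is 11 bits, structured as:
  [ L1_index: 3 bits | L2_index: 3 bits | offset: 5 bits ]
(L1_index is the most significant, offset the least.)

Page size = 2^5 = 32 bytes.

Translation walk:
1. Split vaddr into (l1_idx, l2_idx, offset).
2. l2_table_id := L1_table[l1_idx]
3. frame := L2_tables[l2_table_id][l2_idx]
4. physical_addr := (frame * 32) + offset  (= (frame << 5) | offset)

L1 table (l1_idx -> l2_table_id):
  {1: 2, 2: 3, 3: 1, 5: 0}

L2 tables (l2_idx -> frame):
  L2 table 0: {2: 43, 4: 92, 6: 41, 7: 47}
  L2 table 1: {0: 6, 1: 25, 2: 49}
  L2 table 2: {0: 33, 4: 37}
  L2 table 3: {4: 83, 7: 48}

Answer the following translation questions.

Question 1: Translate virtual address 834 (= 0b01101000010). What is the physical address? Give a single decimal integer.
Answer: 1570

Derivation:
vaddr = 834 = 0b01101000010
Split: l1_idx=3, l2_idx=2, offset=2
L1[3] = 1
L2[1][2] = 49
paddr = 49 * 32 + 2 = 1570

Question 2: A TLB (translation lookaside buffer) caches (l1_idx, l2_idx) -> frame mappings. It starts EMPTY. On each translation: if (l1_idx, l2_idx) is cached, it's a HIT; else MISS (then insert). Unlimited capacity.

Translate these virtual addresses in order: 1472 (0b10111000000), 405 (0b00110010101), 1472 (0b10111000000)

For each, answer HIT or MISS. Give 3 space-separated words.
vaddr=1472: (5,6) not in TLB -> MISS, insert
vaddr=405: (1,4) not in TLB -> MISS, insert
vaddr=1472: (5,6) in TLB -> HIT

Answer: MISS MISS HIT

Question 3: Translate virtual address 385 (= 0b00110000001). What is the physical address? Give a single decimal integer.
Answer: 1185

Derivation:
vaddr = 385 = 0b00110000001
Split: l1_idx=1, l2_idx=4, offset=1
L1[1] = 2
L2[2][4] = 37
paddr = 37 * 32 + 1 = 1185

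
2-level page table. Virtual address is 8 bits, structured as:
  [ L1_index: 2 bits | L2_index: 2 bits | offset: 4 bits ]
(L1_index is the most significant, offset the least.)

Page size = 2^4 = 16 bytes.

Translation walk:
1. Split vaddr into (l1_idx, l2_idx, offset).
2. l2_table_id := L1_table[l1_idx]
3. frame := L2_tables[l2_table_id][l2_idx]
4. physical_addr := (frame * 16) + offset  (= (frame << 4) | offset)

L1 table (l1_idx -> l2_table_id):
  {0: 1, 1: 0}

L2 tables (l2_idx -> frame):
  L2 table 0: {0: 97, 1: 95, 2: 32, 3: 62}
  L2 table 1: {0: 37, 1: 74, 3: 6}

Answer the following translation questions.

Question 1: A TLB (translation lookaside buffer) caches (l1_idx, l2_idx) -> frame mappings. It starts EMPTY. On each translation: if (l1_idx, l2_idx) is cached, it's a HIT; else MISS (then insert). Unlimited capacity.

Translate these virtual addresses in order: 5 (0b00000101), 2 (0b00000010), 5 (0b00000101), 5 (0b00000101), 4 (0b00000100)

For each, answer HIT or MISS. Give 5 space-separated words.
Answer: MISS HIT HIT HIT HIT

Derivation:
vaddr=5: (0,0) not in TLB -> MISS, insert
vaddr=2: (0,0) in TLB -> HIT
vaddr=5: (0,0) in TLB -> HIT
vaddr=5: (0,0) in TLB -> HIT
vaddr=4: (0,0) in TLB -> HIT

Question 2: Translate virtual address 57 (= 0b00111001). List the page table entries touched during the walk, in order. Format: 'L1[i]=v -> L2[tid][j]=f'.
Answer: L1[0]=1 -> L2[1][3]=6

Derivation:
vaddr = 57 = 0b00111001
Split: l1_idx=0, l2_idx=3, offset=9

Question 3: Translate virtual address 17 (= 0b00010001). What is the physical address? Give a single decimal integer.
Answer: 1185

Derivation:
vaddr = 17 = 0b00010001
Split: l1_idx=0, l2_idx=1, offset=1
L1[0] = 1
L2[1][1] = 74
paddr = 74 * 16 + 1 = 1185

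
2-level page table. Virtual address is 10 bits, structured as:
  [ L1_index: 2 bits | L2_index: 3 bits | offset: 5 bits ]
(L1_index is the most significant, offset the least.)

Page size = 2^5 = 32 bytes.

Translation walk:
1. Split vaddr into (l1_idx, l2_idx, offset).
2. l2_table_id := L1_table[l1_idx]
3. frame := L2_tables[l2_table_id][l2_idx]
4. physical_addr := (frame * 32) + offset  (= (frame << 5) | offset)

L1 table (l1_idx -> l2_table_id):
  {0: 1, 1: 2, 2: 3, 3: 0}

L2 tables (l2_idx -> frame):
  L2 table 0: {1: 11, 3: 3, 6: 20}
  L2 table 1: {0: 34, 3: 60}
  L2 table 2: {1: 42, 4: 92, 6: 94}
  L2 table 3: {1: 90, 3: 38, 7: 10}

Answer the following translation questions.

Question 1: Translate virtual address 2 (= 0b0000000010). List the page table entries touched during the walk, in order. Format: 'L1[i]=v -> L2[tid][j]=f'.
Answer: L1[0]=1 -> L2[1][0]=34

Derivation:
vaddr = 2 = 0b0000000010
Split: l1_idx=0, l2_idx=0, offset=2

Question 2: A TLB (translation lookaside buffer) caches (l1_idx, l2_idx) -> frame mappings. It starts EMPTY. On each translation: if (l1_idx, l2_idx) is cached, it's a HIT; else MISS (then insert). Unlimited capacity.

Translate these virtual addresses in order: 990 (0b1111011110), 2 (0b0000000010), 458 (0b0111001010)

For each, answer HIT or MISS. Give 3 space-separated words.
vaddr=990: (3,6) not in TLB -> MISS, insert
vaddr=2: (0,0) not in TLB -> MISS, insert
vaddr=458: (1,6) not in TLB -> MISS, insert

Answer: MISS MISS MISS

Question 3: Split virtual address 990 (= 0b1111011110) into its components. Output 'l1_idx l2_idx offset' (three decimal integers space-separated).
vaddr = 990 = 0b1111011110
  top 2 bits -> l1_idx = 3
  next 3 bits -> l2_idx = 6
  bottom 5 bits -> offset = 30

Answer: 3 6 30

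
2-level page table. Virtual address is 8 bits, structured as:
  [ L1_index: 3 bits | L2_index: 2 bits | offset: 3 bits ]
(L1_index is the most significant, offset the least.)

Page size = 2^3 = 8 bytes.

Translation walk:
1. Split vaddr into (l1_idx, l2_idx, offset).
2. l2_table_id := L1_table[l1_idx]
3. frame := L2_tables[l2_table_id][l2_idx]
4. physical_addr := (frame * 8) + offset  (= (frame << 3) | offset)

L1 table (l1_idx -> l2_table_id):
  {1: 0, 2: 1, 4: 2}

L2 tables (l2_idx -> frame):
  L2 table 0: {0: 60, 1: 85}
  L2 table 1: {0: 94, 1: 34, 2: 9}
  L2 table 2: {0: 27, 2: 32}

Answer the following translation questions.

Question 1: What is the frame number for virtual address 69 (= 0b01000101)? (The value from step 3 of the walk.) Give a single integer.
vaddr = 69: l1_idx=2, l2_idx=0
L1[2] = 1; L2[1][0] = 94

Answer: 94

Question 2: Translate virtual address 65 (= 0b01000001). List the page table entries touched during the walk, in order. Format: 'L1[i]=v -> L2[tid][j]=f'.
vaddr = 65 = 0b01000001
Split: l1_idx=2, l2_idx=0, offset=1

Answer: L1[2]=1 -> L2[1][0]=94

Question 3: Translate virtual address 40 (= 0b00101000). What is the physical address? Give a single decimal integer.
Answer: 680

Derivation:
vaddr = 40 = 0b00101000
Split: l1_idx=1, l2_idx=1, offset=0
L1[1] = 0
L2[0][1] = 85
paddr = 85 * 8 + 0 = 680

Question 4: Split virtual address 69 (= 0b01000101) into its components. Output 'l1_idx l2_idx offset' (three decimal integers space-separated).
Answer: 2 0 5

Derivation:
vaddr = 69 = 0b01000101
  top 3 bits -> l1_idx = 2
  next 2 bits -> l2_idx = 0
  bottom 3 bits -> offset = 5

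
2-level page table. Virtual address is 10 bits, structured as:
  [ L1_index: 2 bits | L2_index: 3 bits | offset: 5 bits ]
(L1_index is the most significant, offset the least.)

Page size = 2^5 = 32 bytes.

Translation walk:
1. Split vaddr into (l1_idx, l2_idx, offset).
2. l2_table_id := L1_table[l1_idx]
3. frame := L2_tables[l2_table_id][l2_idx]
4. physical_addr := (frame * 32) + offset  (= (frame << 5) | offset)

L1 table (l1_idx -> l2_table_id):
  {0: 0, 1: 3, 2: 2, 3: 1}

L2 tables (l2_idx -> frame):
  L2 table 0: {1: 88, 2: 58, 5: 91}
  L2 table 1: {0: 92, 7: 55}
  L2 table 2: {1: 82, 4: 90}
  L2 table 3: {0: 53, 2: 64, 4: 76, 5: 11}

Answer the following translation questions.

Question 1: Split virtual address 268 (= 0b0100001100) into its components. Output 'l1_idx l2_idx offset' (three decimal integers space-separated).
vaddr = 268 = 0b0100001100
  top 2 bits -> l1_idx = 1
  next 3 bits -> l2_idx = 0
  bottom 5 bits -> offset = 12

Answer: 1 0 12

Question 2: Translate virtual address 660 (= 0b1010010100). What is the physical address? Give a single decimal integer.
vaddr = 660 = 0b1010010100
Split: l1_idx=2, l2_idx=4, offset=20
L1[2] = 2
L2[2][4] = 90
paddr = 90 * 32 + 20 = 2900

Answer: 2900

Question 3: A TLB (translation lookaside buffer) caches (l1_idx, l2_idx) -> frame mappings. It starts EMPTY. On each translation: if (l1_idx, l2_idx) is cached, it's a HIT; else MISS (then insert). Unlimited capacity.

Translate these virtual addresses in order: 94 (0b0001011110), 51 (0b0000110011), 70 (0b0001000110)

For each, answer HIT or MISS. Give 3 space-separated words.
vaddr=94: (0,2) not in TLB -> MISS, insert
vaddr=51: (0,1) not in TLB -> MISS, insert
vaddr=70: (0,2) in TLB -> HIT

Answer: MISS MISS HIT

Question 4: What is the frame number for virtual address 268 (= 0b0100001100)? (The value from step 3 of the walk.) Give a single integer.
Answer: 53

Derivation:
vaddr = 268: l1_idx=1, l2_idx=0
L1[1] = 3; L2[3][0] = 53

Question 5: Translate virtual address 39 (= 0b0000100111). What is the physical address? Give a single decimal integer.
Answer: 2823

Derivation:
vaddr = 39 = 0b0000100111
Split: l1_idx=0, l2_idx=1, offset=7
L1[0] = 0
L2[0][1] = 88
paddr = 88 * 32 + 7 = 2823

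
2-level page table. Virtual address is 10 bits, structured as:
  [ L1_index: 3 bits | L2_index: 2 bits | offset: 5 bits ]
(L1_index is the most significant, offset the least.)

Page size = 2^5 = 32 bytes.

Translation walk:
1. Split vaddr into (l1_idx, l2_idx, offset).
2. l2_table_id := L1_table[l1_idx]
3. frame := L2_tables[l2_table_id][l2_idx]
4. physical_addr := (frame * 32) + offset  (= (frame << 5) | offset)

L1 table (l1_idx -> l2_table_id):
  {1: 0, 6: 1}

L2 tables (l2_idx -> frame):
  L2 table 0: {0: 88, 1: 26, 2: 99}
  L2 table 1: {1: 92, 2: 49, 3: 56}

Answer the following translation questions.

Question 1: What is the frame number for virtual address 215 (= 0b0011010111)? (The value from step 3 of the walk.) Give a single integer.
Answer: 99

Derivation:
vaddr = 215: l1_idx=1, l2_idx=2
L1[1] = 0; L2[0][2] = 99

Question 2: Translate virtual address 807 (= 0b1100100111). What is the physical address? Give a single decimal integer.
vaddr = 807 = 0b1100100111
Split: l1_idx=6, l2_idx=1, offset=7
L1[6] = 1
L2[1][1] = 92
paddr = 92 * 32 + 7 = 2951

Answer: 2951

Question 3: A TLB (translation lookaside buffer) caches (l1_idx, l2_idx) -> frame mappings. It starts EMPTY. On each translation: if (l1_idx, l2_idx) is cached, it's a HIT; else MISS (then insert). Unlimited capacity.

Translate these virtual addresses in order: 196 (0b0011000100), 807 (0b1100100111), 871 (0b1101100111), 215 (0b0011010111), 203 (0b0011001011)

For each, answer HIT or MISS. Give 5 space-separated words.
Answer: MISS MISS MISS HIT HIT

Derivation:
vaddr=196: (1,2) not in TLB -> MISS, insert
vaddr=807: (6,1) not in TLB -> MISS, insert
vaddr=871: (6,3) not in TLB -> MISS, insert
vaddr=215: (1,2) in TLB -> HIT
vaddr=203: (1,2) in TLB -> HIT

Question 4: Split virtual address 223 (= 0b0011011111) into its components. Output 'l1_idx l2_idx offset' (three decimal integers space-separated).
Answer: 1 2 31

Derivation:
vaddr = 223 = 0b0011011111
  top 3 bits -> l1_idx = 1
  next 2 bits -> l2_idx = 2
  bottom 5 bits -> offset = 31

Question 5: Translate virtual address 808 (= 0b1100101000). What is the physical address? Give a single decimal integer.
Answer: 2952

Derivation:
vaddr = 808 = 0b1100101000
Split: l1_idx=6, l2_idx=1, offset=8
L1[6] = 1
L2[1][1] = 92
paddr = 92 * 32 + 8 = 2952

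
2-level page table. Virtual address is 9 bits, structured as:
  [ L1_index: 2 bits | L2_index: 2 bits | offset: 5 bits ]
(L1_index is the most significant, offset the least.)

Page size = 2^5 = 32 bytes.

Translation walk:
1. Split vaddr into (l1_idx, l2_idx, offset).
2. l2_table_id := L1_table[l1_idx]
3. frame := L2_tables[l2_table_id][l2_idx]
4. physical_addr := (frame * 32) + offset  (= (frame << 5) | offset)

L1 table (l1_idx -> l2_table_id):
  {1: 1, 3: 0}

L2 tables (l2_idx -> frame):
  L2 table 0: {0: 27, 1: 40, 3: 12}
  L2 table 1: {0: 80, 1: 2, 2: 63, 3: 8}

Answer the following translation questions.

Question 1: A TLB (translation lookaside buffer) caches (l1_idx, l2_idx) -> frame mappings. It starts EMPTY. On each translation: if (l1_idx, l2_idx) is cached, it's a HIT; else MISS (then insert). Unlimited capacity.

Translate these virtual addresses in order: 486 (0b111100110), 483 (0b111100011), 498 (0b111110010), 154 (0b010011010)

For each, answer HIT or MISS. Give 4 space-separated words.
Answer: MISS HIT HIT MISS

Derivation:
vaddr=486: (3,3) not in TLB -> MISS, insert
vaddr=483: (3,3) in TLB -> HIT
vaddr=498: (3,3) in TLB -> HIT
vaddr=154: (1,0) not in TLB -> MISS, insert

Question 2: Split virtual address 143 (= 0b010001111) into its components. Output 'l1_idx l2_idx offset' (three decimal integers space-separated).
vaddr = 143 = 0b010001111
  top 2 bits -> l1_idx = 1
  next 2 bits -> l2_idx = 0
  bottom 5 bits -> offset = 15

Answer: 1 0 15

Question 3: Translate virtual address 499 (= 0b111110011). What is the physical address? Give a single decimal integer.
vaddr = 499 = 0b111110011
Split: l1_idx=3, l2_idx=3, offset=19
L1[3] = 0
L2[0][3] = 12
paddr = 12 * 32 + 19 = 403

Answer: 403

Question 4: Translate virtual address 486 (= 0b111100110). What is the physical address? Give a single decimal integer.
vaddr = 486 = 0b111100110
Split: l1_idx=3, l2_idx=3, offset=6
L1[3] = 0
L2[0][3] = 12
paddr = 12 * 32 + 6 = 390

Answer: 390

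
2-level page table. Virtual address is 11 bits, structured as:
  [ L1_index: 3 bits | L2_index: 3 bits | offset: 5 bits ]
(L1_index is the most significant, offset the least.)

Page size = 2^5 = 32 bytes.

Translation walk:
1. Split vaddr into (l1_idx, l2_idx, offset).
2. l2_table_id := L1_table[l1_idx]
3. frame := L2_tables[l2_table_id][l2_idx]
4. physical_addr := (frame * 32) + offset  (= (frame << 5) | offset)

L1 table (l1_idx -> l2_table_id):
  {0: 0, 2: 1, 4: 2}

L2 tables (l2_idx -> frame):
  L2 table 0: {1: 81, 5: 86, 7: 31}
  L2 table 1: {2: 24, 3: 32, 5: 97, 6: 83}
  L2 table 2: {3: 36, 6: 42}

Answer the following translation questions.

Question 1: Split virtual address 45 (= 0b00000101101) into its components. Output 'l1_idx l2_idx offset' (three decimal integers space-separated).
Answer: 0 1 13

Derivation:
vaddr = 45 = 0b00000101101
  top 3 bits -> l1_idx = 0
  next 3 bits -> l2_idx = 1
  bottom 5 bits -> offset = 13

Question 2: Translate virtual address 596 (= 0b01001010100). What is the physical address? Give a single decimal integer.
vaddr = 596 = 0b01001010100
Split: l1_idx=2, l2_idx=2, offset=20
L1[2] = 1
L2[1][2] = 24
paddr = 24 * 32 + 20 = 788

Answer: 788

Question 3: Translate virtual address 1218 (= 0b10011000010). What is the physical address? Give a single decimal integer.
vaddr = 1218 = 0b10011000010
Split: l1_idx=4, l2_idx=6, offset=2
L1[4] = 2
L2[2][6] = 42
paddr = 42 * 32 + 2 = 1346

Answer: 1346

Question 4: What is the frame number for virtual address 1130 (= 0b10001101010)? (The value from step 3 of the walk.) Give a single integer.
vaddr = 1130: l1_idx=4, l2_idx=3
L1[4] = 2; L2[2][3] = 36

Answer: 36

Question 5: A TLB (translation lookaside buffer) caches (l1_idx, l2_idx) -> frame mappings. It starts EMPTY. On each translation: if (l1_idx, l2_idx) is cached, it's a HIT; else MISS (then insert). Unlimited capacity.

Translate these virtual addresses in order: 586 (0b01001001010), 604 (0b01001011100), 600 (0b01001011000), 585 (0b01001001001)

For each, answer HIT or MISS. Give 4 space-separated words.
vaddr=586: (2,2) not in TLB -> MISS, insert
vaddr=604: (2,2) in TLB -> HIT
vaddr=600: (2,2) in TLB -> HIT
vaddr=585: (2,2) in TLB -> HIT

Answer: MISS HIT HIT HIT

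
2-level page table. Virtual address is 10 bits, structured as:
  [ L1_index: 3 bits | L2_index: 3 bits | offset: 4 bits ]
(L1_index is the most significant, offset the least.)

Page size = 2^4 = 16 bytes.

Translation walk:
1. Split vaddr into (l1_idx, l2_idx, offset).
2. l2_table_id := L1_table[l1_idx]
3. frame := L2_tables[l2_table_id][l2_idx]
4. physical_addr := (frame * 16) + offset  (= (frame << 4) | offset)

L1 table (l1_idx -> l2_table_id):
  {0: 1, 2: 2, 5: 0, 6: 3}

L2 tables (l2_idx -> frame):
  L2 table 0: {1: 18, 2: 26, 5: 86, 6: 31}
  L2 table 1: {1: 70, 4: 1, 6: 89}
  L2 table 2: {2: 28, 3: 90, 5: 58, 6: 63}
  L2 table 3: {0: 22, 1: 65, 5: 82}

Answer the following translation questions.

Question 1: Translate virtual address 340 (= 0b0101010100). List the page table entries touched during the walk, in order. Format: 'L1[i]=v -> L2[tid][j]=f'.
vaddr = 340 = 0b0101010100
Split: l1_idx=2, l2_idx=5, offset=4

Answer: L1[2]=2 -> L2[2][5]=58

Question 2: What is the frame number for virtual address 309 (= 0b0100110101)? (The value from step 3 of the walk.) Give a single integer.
Answer: 90

Derivation:
vaddr = 309: l1_idx=2, l2_idx=3
L1[2] = 2; L2[2][3] = 90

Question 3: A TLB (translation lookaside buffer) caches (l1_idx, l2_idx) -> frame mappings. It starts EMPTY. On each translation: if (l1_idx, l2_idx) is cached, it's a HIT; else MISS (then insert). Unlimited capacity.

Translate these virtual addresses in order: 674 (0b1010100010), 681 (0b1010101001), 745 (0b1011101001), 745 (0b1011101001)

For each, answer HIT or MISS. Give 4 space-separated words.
vaddr=674: (5,2) not in TLB -> MISS, insert
vaddr=681: (5,2) in TLB -> HIT
vaddr=745: (5,6) not in TLB -> MISS, insert
vaddr=745: (5,6) in TLB -> HIT

Answer: MISS HIT MISS HIT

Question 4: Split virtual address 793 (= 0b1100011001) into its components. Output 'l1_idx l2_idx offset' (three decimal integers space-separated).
Answer: 6 1 9

Derivation:
vaddr = 793 = 0b1100011001
  top 3 bits -> l1_idx = 6
  next 3 bits -> l2_idx = 1
  bottom 4 bits -> offset = 9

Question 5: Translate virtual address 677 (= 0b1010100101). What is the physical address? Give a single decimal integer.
vaddr = 677 = 0b1010100101
Split: l1_idx=5, l2_idx=2, offset=5
L1[5] = 0
L2[0][2] = 26
paddr = 26 * 16 + 5 = 421

Answer: 421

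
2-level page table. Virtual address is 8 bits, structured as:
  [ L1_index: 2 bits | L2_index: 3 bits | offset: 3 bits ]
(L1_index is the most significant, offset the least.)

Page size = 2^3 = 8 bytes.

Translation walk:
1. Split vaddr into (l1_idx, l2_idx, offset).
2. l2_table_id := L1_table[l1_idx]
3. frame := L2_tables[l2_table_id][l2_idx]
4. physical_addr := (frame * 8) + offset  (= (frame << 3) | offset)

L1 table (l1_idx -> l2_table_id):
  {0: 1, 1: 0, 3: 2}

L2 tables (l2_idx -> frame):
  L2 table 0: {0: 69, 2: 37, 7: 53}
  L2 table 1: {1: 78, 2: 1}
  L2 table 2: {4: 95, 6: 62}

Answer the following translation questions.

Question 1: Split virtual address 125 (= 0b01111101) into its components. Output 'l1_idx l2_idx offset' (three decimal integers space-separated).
Answer: 1 7 5

Derivation:
vaddr = 125 = 0b01111101
  top 2 bits -> l1_idx = 1
  next 3 bits -> l2_idx = 7
  bottom 3 bits -> offset = 5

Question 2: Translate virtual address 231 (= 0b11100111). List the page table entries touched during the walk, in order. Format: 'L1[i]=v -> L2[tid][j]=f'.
Answer: L1[3]=2 -> L2[2][4]=95

Derivation:
vaddr = 231 = 0b11100111
Split: l1_idx=3, l2_idx=4, offset=7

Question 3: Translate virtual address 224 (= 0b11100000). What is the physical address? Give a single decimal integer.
vaddr = 224 = 0b11100000
Split: l1_idx=3, l2_idx=4, offset=0
L1[3] = 2
L2[2][4] = 95
paddr = 95 * 8 + 0 = 760

Answer: 760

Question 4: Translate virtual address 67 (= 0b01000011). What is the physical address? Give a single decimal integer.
vaddr = 67 = 0b01000011
Split: l1_idx=1, l2_idx=0, offset=3
L1[1] = 0
L2[0][0] = 69
paddr = 69 * 8 + 3 = 555

Answer: 555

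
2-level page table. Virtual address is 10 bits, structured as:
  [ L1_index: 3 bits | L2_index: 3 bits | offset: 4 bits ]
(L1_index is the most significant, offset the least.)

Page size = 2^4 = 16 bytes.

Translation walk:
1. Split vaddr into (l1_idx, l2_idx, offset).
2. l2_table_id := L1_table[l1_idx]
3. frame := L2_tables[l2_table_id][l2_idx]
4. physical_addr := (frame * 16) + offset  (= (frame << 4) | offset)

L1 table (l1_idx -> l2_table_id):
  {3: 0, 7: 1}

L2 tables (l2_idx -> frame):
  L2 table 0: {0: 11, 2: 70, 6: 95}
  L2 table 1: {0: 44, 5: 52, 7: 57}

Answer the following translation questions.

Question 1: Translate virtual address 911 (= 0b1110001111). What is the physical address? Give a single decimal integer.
Answer: 719

Derivation:
vaddr = 911 = 0b1110001111
Split: l1_idx=7, l2_idx=0, offset=15
L1[7] = 1
L2[1][0] = 44
paddr = 44 * 16 + 15 = 719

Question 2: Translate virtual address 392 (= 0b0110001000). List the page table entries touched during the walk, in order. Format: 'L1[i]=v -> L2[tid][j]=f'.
Answer: L1[3]=0 -> L2[0][0]=11

Derivation:
vaddr = 392 = 0b0110001000
Split: l1_idx=3, l2_idx=0, offset=8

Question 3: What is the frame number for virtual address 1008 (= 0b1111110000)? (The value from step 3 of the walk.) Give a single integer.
Answer: 57

Derivation:
vaddr = 1008: l1_idx=7, l2_idx=7
L1[7] = 1; L2[1][7] = 57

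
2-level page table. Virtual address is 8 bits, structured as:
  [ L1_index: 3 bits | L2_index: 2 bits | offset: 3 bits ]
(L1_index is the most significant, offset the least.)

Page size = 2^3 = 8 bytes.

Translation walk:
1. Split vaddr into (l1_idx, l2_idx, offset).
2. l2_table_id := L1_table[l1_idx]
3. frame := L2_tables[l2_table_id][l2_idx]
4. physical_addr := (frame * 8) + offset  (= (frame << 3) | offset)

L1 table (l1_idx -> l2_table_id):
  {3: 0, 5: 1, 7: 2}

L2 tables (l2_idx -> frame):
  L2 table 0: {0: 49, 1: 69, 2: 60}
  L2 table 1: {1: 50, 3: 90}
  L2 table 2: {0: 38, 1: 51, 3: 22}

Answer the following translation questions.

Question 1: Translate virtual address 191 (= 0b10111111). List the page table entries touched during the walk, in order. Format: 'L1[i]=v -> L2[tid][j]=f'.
vaddr = 191 = 0b10111111
Split: l1_idx=5, l2_idx=3, offset=7

Answer: L1[5]=1 -> L2[1][3]=90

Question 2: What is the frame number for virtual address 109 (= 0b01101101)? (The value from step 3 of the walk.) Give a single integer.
vaddr = 109: l1_idx=3, l2_idx=1
L1[3] = 0; L2[0][1] = 69

Answer: 69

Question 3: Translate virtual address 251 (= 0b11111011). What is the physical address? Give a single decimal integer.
vaddr = 251 = 0b11111011
Split: l1_idx=7, l2_idx=3, offset=3
L1[7] = 2
L2[2][3] = 22
paddr = 22 * 8 + 3 = 179

Answer: 179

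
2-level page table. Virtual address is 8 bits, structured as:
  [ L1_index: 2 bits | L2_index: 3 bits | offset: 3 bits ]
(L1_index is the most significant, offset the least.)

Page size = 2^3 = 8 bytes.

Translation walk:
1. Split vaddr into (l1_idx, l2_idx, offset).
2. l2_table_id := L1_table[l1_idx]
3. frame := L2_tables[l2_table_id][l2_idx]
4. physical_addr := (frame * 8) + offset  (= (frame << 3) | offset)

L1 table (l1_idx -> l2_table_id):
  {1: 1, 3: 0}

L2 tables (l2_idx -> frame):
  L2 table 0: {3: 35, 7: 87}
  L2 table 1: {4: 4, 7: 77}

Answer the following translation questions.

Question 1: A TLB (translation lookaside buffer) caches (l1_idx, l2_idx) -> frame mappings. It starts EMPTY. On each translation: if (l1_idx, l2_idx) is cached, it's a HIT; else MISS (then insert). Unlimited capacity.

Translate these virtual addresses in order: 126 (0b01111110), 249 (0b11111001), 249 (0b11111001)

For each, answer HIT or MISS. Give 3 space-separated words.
Answer: MISS MISS HIT

Derivation:
vaddr=126: (1,7) not in TLB -> MISS, insert
vaddr=249: (3,7) not in TLB -> MISS, insert
vaddr=249: (3,7) in TLB -> HIT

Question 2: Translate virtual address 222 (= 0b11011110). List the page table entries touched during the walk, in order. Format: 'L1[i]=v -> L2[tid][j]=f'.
vaddr = 222 = 0b11011110
Split: l1_idx=3, l2_idx=3, offset=6

Answer: L1[3]=0 -> L2[0][3]=35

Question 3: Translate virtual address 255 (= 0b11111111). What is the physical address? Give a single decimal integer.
Answer: 703

Derivation:
vaddr = 255 = 0b11111111
Split: l1_idx=3, l2_idx=7, offset=7
L1[3] = 0
L2[0][7] = 87
paddr = 87 * 8 + 7 = 703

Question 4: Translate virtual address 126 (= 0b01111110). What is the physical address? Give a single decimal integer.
Answer: 622

Derivation:
vaddr = 126 = 0b01111110
Split: l1_idx=1, l2_idx=7, offset=6
L1[1] = 1
L2[1][7] = 77
paddr = 77 * 8 + 6 = 622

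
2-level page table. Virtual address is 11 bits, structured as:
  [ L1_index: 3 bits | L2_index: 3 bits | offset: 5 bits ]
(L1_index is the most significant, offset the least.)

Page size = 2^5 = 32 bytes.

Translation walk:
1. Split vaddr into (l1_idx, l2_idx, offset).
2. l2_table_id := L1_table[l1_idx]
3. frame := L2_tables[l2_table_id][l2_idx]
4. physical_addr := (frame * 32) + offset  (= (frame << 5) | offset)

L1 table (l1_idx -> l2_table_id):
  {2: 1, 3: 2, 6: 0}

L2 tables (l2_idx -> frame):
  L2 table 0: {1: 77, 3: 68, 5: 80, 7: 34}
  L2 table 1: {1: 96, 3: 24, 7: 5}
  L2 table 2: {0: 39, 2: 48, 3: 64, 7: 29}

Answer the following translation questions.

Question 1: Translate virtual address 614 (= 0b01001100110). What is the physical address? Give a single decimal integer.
vaddr = 614 = 0b01001100110
Split: l1_idx=2, l2_idx=3, offset=6
L1[2] = 1
L2[1][3] = 24
paddr = 24 * 32 + 6 = 774

Answer: 774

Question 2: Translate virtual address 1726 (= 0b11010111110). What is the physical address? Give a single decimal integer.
vaddr = 1726 = 0b11010111110
Split: l1_idx=6, l2_idx=5, offset=30
L1[6] = 0
L2[0][5] = 80
paddr = 80 * 32 + 30 = 2590

Answer: 2590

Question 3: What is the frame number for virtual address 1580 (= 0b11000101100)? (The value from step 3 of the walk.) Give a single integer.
Answer: 77

Derivation:
vaddr = 1580: l1_idx=6, l2_idx=1
L1[6] = 0; L2[0][1] = 77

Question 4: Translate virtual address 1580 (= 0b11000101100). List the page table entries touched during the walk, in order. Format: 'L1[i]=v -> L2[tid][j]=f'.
vaddr = 1580 = 0b11000101100
Split: l1_idx=6, l2_idx=1, offset=12

Answer: L1[6]=0 -> L2[0][1]=77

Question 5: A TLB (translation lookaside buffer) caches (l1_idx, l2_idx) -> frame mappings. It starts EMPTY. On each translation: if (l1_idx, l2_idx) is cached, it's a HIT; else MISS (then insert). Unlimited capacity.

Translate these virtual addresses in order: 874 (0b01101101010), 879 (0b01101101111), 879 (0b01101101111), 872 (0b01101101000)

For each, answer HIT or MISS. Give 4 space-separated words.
vaddr=874: (3,3) not in TLB -> MISS, insert
vaddr=879: (3,3) in TLB -> HIT
vaddr=879: (3,3) in TLB -> HIT
vaddr=872: (3,3) in TLB -> HIT

Answer: MISS HIT HIT HIT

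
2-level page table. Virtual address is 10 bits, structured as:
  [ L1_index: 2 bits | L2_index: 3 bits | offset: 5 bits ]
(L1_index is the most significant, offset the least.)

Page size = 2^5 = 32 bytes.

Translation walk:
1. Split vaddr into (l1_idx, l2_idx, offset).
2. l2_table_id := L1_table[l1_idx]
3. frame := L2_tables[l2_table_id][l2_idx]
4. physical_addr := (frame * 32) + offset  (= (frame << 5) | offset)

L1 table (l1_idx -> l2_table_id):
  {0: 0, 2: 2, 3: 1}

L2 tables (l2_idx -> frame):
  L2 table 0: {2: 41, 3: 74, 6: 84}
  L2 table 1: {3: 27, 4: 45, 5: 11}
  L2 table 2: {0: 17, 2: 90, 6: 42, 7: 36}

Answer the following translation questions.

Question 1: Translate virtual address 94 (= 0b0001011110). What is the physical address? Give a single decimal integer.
vaddr = 94 = 0b0001011110
Split: l1_idx=0, l2_idx=2, offset=30
L1[0] = 0
L2[0][2] = 41
paddr = 41 * 32 + 30 = 1342

Answer: 1342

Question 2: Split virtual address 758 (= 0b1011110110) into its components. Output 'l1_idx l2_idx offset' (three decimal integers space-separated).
Answer: 2 7 22

Derivation:
vaddr = 758 = 0b1011110110
  top 2 bits -> l1_idx = 2
  next 3 bits -> l2_idx = 7
  bottom 5 bits -> offset = 22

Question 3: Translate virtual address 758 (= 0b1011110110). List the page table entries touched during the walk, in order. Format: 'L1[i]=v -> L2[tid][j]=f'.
vaddr = 758 = 0b1011110110
Split: l1_idx=2, l2_idx=7, offset=22

Answer: L1[2]=2 -> L2[2][7]=36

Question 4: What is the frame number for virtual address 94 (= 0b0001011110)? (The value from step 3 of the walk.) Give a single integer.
Answer: 41

Derivation:
vaddr = 94: l1_idx=0, l2_idx=2
L1[0] = 0; L2[0][2] = 41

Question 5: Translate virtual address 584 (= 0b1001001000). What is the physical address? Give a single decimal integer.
vaddr = 584 = 0b1001001000
Split: l1_idx=2, l2_idx=2, offset=8
L1[2] = 2
L2[2][2] = 90
paddr = 90 * 32 + 8 = 2888

Answer: 2888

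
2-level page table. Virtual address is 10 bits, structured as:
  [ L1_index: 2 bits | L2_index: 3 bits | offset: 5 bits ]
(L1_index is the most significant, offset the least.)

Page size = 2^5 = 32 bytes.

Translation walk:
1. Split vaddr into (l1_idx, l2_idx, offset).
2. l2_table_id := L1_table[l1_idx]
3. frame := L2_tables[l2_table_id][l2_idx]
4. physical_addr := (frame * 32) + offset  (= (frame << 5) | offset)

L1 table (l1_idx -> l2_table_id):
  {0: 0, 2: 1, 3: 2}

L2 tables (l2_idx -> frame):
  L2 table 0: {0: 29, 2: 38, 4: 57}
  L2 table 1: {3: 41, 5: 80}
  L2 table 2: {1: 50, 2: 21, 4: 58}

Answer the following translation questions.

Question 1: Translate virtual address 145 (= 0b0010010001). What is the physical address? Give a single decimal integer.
vaddr = 145 = 0b0010010001
Split: l1_idx=0, l2_idx=4, offset=17
L1[0] = 0
L2[0][4] = 57
paddr = 57 * 32 + 17 = 1841

Answer: 1841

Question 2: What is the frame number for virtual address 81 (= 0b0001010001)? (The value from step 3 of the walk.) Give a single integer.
vaddr = 81: l1_idx=0, l2_idx=2
L1[0] = 0; L2[0][2] = 38

Answer: 38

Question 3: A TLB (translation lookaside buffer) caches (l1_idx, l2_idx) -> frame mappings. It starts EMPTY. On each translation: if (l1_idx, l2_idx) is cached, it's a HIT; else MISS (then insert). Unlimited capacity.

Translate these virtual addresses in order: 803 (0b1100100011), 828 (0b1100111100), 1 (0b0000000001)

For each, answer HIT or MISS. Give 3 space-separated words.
Answer: MISS HIT MISS

Derivation:
vaddr=803: (3,1) not in TLB -> MISS, insert
vaddr=828: (3,1) in TLB -> HIT
vaddr=1: (0,0) not in TLB -> MISS, insert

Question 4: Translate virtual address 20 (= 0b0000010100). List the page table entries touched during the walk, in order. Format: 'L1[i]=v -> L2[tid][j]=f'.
vaddr = 20 = 0b0000010100
Split: l1_idx=0, l2_idx=0, offset=20

Answer: L1[0]=0 -> L2[0][0]=29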